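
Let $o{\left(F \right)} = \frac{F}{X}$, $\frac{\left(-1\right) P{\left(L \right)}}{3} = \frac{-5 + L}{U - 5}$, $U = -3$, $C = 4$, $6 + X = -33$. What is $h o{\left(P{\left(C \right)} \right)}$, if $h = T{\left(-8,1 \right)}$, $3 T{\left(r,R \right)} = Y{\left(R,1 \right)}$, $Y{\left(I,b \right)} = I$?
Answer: $\frac{1}{312} \approx 0.0032051$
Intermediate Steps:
$X = -39$ ($X = -6 - 33 = -39$)
$P{\left(L \right)} = - \frac{15}{8} + \frac{3 L}{8}$ ($P{\left(L \right)} = - 3 \frac{-5 + L}{-3 - 5} = - 3 \frac{-5 + L}{-8} = - 3 \left(-5 + L\right) \left(- \frac{1}{8}\right) = - 3 \left(\frac{5}{8} - \frac{L}{8}\right) = - \frac{15}{8} + \frac{3 L}{8}$)
$T{\left(r,R \right)} = \frac{R}{3}$
$o{\left(F \right)} = - \frac{F}{39}$ ($o{\left(F \right)} = \frac{F}{-39} = F \left(- \frac{1}{39}\right) = - \frac{F}{39}$)
$h = \frac{1}{3}$ ($h = \frac{1}{3} \cdot 1 = \frac{1}{3} \approx 0.33333$)
$h o{\left(P{\left(C \right)} \right)} = \frac{\left(- \frac{1}{39}\right) \left(- \frac{15}{8} + \frac{3}{8} \cdot 4\right)}{3} = \frac{\left(- \frac{1}{39}\right) \left(- \frac{15}{8} + \frac{3}{2}\right)}{3} = \frac{\left(- \frac{1}{39}\right) \left(- \frac{3}{8}\right)}{3} = \frac{1}{3} \cdot \frac{1}{104} = \frac{1}{312}$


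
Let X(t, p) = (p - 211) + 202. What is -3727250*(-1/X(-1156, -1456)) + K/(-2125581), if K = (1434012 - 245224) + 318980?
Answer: -1584956132474/622795233 ≈ -2544.9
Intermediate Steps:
X(t, p) = -9 + p (X(t, p) = (-211 + p) + 202 = -9 + p)
K = 1507768 (K = 1188788 + 318980 = 1507768)
-3727250*(-1/X(-1156, -1456)) + K/(-2125581) = -3727250*(-1/(-9 - 1456)) + 1507768/(-2125581) = -3727250/((-1*(-1465))) + 1507768*(-1/2125581) = -3727250/1465 - 1507768/2125581 = -3727250*1/1465 - 1507768/2125581 = -745450/293 - 1507768/2125581 = -1584956132474/622795233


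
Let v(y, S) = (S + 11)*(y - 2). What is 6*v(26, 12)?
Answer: 3312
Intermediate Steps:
v(y, S) = (-2 + y)*(11 + S) (v(y, S) = (11 + S)*(-2 + y) = (-2 + y)*(11 + S))
6*v(26, 12) = 6*(-22 - 2*12 + 11*26 + 12*26) = 6*(-22 - 24 + 286 + 312) = 6*552 = 3312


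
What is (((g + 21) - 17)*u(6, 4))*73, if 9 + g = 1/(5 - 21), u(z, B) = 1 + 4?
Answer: -29565/16 ≈ -1847.8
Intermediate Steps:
u(z, B) = 5
g = -145/16 (g = -9 + 1/(5 - 21) = -9 + 1/(-16) = -9 - 1/16 = -145/16 ≈ -9.0625)
(((g + 21) - 17)*u(6, 4))*73 = (((-145/16 + 21) - 17)*5)*73 = ((191/16 - 17)*5)*73 = -81/16*5*73 = -405/16*73 = -29565/16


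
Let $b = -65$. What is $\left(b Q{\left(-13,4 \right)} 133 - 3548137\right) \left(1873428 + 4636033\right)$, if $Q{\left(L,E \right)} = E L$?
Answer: $-20170196326217$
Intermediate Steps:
$\left(b Q{\left(-13,4 \right)} 133 - 3548137\right) \left(1873428 + 4636033\right) = \left(- 65 \cdot 4 \left(-13\right) 133 - 3548137\right) \left(1873428 + 4636033\right) = \left(\left(-65\right) \left(-52\right) 133 - 3548137\right) 6509461 = \left(3380 \cdot 133 - 3548137\right) 6509461 = \left(449540 - 3548137\right) 6509461 = \left(-3098597\right) 6509461 = -20170196326217$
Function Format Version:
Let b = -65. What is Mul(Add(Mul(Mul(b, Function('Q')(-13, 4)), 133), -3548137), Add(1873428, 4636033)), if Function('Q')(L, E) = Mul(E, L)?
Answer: -20170196326217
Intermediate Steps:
Mul(Add(Mul(Mul(b, Function('Q')(-13, 4)), 133), -3548137), Add(1873428, 4636033)) = Mul(Add(Mul(Mul(-65, Mul(4, -13)), 133), -3548137), Add(1873428, 4636033)) = Mul(Add(Mul(Mul(-65, -52), 133), -3548137), 6509461) = Mul(Add(Mul(3380, 133), -3548137), 6509461) = Mul(Add(449540, -3548137), 6509461) = Mul(-3098597, 6509461) = -20170196326217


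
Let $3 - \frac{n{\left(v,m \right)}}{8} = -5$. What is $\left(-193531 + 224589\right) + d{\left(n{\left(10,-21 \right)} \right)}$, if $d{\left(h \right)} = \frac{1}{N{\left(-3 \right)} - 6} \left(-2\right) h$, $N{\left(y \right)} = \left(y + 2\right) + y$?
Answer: $\frac{155354}{5} \approx 31071.0$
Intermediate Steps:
$n{\left(v,m \right)} = 64$ ($n{\left(v,m \right)} = 24 - -40 = 24 + 40 = 64$)
$N{\left(y \right)} = 2 + 2 y$ ($N{\left(y \right)} = \left(2 + y\right) + y = 2 + 2 y$)
$d{\left(h \right)} = \frac{h}{5}$ ($d{\left(h \right)} = \frac{1}{\left(2 + 2 \left(-3\right)\right) - 6} \left(-2\right) h = \frac{1}{\left(2 - 6\right) - 6} \left(-2\right) h = \frac{1}{-4 - 6} \left(-2\right) h = \frac{1}{-10} \left(-2\right) h = \left(- \frac{1}{10}\right) \left(-2\right) h = \frac{h}{5}$)
$\left(-193531 + 224589\right) + d{\left(n{\left(10,-21 \right)} \right)} = \left(-193531 + 224589\right) + \frac{1}{5} \cdot 64 = 31058 + \frac{64}{5} = \frac{155354}{5}$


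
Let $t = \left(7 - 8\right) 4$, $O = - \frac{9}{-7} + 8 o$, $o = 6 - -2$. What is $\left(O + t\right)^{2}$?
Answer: $\frac{184041}{49} \approx 3755.9$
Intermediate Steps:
$o = 8$ ($o = 6 + 2 = 8$)
$O = \frac{457}{7}$ ($O = - \frac{9}{-7} + 8 \cdot 8 = \left(-9\right) \left(- \frac{1}{7}\right) + 64 = \frac{9}{7} + 64 = \frac{457}{7} \approx 65.286$)
$t = -4$ ($t = \left(-1\right) 4 = -4$)
$\left(O + t\right)^{2} = \left(\frac{457}{7} - 4\right)^{2} = \left(\frac{429}{7}\right)^{2} = \frac{184041}{49}$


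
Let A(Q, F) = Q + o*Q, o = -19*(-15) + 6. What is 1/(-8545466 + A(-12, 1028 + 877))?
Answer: -1/8548970 ≈ -1.1697e-7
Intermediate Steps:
o = 291 (o = 285 + 6 = 291)
A(Q, F) = 292*Q (A(Q, F) = Q + 291*Q = 292*Q)
1/(-8545466 + A(-12, 1028 + 877)) = 1/(-8545466 + 292*(-12)) = 1/(-8545466 - 3504) = 1/(-8548970) = -1/8548970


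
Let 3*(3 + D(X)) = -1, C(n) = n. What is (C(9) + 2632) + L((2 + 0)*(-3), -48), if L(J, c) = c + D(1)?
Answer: 7769/3 ≈ 2589.7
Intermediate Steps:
D(X) = -10/3 (D(X) = -3 + (⅓)*(-1) = -3 - ⅓ = -10/3)
L(J, c) = -10/3 + c (L(J, c) = c - 10/3 = -10/3 + c)
(C(9) + 2632) + L((2 + 0)*(-3), -48) = (9 + 2632) + (-10/3 - 48) = 2641 - 154/3 = 7769/3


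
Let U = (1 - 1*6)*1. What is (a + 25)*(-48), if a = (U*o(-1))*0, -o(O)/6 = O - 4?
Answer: -1200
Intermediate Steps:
o(O) = 24 - 6*O (o(O) = -6*(O - 4) = -6*(-4 + O) = 24 - 6*O)
U = -5 (U = (1 - 6)*1 = -5*1 = -5)
a = 0 (a = -5*(24 - 6*(-1))*0 = -5*(24 + 6)*0 = -5*30*0 = -150*0 = 0)
(a + 25)*(-48) = (0 + 25)*(-48) = 25*(-48) = -1200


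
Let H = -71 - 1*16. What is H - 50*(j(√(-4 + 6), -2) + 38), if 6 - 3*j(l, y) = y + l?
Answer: -6361/3 + 50*√2/3 ≈ -2096.8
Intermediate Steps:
H = -87 (H = -71 - 16 = -87)
j(l, y) = 2 - l/3 - y/3 (j(l, y) = 2 - (y + l)/3 = 2 - (l + y)/3 = 2 + (-l/3 - y/3) = 2 - l/3 - y/3)
H - 50*(j(√(-4 + 6), -2) + 38) = -87 - 50*((2 - √(-4 + 6)/3 - ⅓*(-2)) + 38) = -87 - 50*((2 - √2/3 + ⅔) + 38) = -87 - 50*((8/3 - √2/3) + 38) = -87 - 50*(122/3 - √2/3) = -87 + (-6100/3 + 50*√2/3) = -6361/3 + 50*√2/3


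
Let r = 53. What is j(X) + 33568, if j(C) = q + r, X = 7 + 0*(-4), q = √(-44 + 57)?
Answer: 33621 + √13 ≈ 33625.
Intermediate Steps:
q = √13 ≈ 3.6056
X = 7 (X = 7 + 0 = 7)
j(C) = 53 + √13 (j(C) = √13 + 53 = 53 + √13)
j(X) + 33568 = (53 + √13) + 33568 = 33621 + √13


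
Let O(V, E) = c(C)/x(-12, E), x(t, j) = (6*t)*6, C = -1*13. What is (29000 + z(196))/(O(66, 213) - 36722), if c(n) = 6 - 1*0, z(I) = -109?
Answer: -2080152/2643985 ≈ -0.78675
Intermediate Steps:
C = -13
c(n) = 6 (c(n) = 6 + 0 = 6)
x(t, j) = 36*t
O(V, E) = -1/72 (O(V, E) = 6/((36*(-12))) = 6/(-432) = 6*(-1/432) = -1/72)
(29000 + z(196))/(O(66, 213) - 36722) = (29000 - 109)/(-1/72 - 36722) = 28891/(-2643985/72) = 28891*(-72/2643985) = -2080152/2643985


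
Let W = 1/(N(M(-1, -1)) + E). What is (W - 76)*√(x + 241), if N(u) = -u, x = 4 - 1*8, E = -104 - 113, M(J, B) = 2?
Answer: -16645*√237/219 ≈ -1170.1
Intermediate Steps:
E = -217
x = -4 (x = 4 - 8 = -4)
W = -1/219 (W = 1/(-1*2 - 217) = 1/(-2 - 217) = 1/(-219) = -1/219 ≈ -0.0045662)
(W - 76)*√(x + 241) = (-1/219 - 76)*√(-4 + 241) = -16645*√237/219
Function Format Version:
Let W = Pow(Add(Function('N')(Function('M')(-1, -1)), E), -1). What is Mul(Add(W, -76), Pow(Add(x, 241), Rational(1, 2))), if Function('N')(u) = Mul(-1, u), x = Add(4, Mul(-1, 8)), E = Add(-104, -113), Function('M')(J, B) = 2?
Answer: Mul(Rational(-16645, 219), Pow(237, Rational(1, 2))) ≈ -1170.1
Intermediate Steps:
E = -217
x = -4 (x = Add(4, -8) = -4)
W = Rational(-1, 219) (W = Pow(Add(Mul(-1, 2), -217), -1) = Pow(Add(-2, -217), -1) = Pow(-219, -1) = Rational(-1, 219) ≈ -0.0045662)
Mul(Add(W, -76), Pow(Add(x, 241), Rational(1, 2))) = Mul(Add(Rational(-1, 219), -76), Pow(Add(-4, 241), Rational(1, 2))) = Mul(Rational(-16645, 219), Pow(237, Rational(1, 2)))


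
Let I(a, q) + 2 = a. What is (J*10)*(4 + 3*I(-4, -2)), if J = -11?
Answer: 1540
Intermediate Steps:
I(a, q) = -2 + a
(J*10)*(4 + 3*I(-4, -2)) = (-11*10)*(4 + 3*(-2 - 4)) = -110*(4 + 3*(-6)) = -110*(4 - 18) = -110*(-14) = 1540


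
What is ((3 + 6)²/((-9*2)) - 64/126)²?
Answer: 398161/15876 ≈ 25.079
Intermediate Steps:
((3 + 6)²/((-9*2)) - 64/126)² = (9²/(-18) - 64*1/126)² = (81*(-1/18) - 32/63)² = (-9/2 - 32/63)² = (-631/126)² = 398161/15876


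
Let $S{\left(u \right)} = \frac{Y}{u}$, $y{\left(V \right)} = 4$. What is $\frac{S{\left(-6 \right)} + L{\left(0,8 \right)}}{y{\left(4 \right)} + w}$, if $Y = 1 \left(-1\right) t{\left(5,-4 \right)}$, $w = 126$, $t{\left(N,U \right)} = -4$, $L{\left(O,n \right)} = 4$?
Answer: $\frac{1}{39} \approx 0.025641$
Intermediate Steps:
$Y = 4$ ($Y = 1 \left(-1\right) \left(-4\right) = \left(-1\right) \left(-4\right) = 4$)
$S{\left(u \right)} = \frac{4}{u}$
$\frac{S{\left(-6 \right)} + L{\left(0,8 \right)}}{y{\left(4 \right)} + w} = \frac{\frac{4}{-6} + 4}{4 + 126} = \frac{4 \left(- \frac{1}{6}\right) + 4}{130} = \left(- \frac{2}{3} + 4\right) \frac{1}{130} = \frac{10}{3} \cdot \frac{1}{130} = \frac{1}{39}$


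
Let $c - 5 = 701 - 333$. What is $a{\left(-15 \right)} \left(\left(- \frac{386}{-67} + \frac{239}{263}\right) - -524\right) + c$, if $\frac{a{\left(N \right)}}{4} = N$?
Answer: $- \frac{554483467}{17621} \approx -31467.0$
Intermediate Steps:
$a{\left(N \right)} = 4 N$
$c = 373$ ($c = 5 + \left(701 - 333\right) = 5 + 368 = 373$)
$a{\left(-15 \right)} \left(\left(- \frac{386}{-67} + \frac{239}{263}\right) - -524\right) + c = 4 \left(-15\right) \left(\left(- \frac{386}{-67} + \frac{239}{263}\right) - -524\right) + 373 = - 60 \left(\left(\left(-386\right) \left(- \frac{1}{67}\right) + 239 \cdot \frac{1}{263}\right) + 524\right) + 373 = - 60 \left(\left(\frac{386}{67} + \frac{239}{263}\right) + 524\right) + 373 = - 60 \left(\frac{117531}{17621} + 524\right) + 373 = \left(-60\right) \frac{9350935}{17621} + 373 = - \frac{561056100}{17621} + 373 = - \frac{554483467}{17621}$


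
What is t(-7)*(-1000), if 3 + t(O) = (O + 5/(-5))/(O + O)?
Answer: 17000/7 ≈ 2428.6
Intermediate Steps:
t(O) = -3 + (-1 + O)/(2*O) (t(O) = -3 + (O + 5/(-5))/(O + O) = -3 + (O + 5*(-1/5))/((2*O)) = -3 + (O - 1)*(1/(2*O)) = -3 + (-1 + O)*(1/(2*O)) = -3 + (-1 + O)/(2*O))
t(-7)*(-1000) = ((1/2)*(-1 - 5*(-7))/(-7))*(-1000) = ((1/2)*(-1/7)*(-1 + 35))*(-1000) = ((1/2)*(-1/7)*34)*(-1000) = -17/7*(-1000) = 17000/7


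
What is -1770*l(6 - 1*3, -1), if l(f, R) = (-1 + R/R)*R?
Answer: 0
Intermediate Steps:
l(f, R) = 0 (l(f, R) = (-1 + 1)*R = 0*R = 0)
-1770*l(6 - 1*3, -1) = -1770*0 = -295*0 = 0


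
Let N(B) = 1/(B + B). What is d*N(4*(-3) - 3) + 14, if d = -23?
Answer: 443/30 ≈ 14.767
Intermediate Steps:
N(B) = 1/(2*B)
d*N(4*(-3) - 3) + 14 = -23/(2*(4*(-3) - 3)) + 14 = -23/(2*(-12 - 3)) + 14 = -23/(2*(-15)) + 14 = -23*(-1)/(2*15) + 14 = -23*(-1/30) + 14 = 23/30 + 14 = 443/30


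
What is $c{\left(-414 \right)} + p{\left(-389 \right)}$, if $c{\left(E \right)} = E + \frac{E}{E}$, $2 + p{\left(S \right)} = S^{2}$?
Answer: $150906$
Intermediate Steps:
$p{\left(S \right)} = -2 + S^{2}$
$c{\left(E \right)} = 1 + E$ ($c{\left(E \right)} = E + 1 = 1 + E$)
$c{\left(-414 \right)} + p{\left(-389 \right)} = \left(1 - 414\right) - \left(2 - \left(-389\right)^{2}\right) = -413 + \left(-2 + 151321\right) = -413 + 151319 = 150906$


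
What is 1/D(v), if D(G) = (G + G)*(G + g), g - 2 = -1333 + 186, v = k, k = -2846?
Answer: 1/22716772 ≈ 4.4020e-8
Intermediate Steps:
v = -2846
g = -1145 (g = 2 + (-1333 + 186) = 2 - 1147 = -1145)
D(G) = 2*G*(-1145 + G) (D(G) = (G + G)*(G - 1145) = (2*G)*(-1145 + G) = 2*G*(-1145 + G))
1/D(v) = 1/(2*(-2846)*(-1145 - 2846)) = 1/(2*(-2846)*(-3991)) = 1/22716772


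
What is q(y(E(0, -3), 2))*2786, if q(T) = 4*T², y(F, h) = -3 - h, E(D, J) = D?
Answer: 278600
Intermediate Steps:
q(y(E(0, -3), 2))*2786 = (4*(-3 - 1*2)²)*2786 = (4*(-3 - 2)²)*2786 = (4*(-5)²)*2786 = (4*25)*2786 = 100*2786 = 278600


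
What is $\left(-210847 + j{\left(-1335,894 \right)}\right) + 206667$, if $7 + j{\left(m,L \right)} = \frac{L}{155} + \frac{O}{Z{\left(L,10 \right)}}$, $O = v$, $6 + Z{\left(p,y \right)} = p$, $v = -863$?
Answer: $- \frac{575638573}{137640} \approx -4182.2$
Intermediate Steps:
$Z{\left(p,y \right)} = -6 + p$
$O = -863$
$j{\left(m,L \right)} = -7 - \frac{863}{-6 + L} + \frac{L}{155}$ ($j{\left(m,L \right)} = -7 + \left(\frac{L}{155} - \frac{863}{-6 + L}\right) = -7 + \left(- \frac{863}{-6 + L} + \frac{L}{155}\right) = -7 - \frac{863}{-6 + L} + \frac{L}{155}$)
$\left(-210847 + j{\left(-1335,894 \right)}\right) + 206667 = \left(-210847 + \frac{-133765 + \left(-1085 + 894\right) \left(-6 + 894\right)}{155 \left(-6 + 894\right)}\right) + 206667 = \left(-210847 + \frac{-133765 - 169608}{155 \cdot 888}\right) + 206667 = \left(-210847 + \frac{1}{155} \cdot \frac{1}{888} \left(-133765 - 169608\right)\right) + 206667 = \left(-210847 + \frac{1}{155} \cdot \frac{1}{888} \left(-303373\right)\right) + 206667 = \left(-210847 - \frac{303373}{137640}\right) + 206667 = - \frac{29021284453}{137640} + 206667 = - \frac{575638573}{137640}$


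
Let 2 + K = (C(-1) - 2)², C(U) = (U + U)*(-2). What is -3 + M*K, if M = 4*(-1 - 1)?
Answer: -19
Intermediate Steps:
M = -8 (M = 4*(-2) = -8)
C(U) = -4*U (C(U) = (2*U)*(-2) = -4*U)
K = 2 (K = -2 + (-4*(-1) - 2)² = -2 + (4 - 2)² = -2 + 2² = -2 + 4 = 2)
-3 + M*K = -3 - 8*2 = -3 - 16 = -19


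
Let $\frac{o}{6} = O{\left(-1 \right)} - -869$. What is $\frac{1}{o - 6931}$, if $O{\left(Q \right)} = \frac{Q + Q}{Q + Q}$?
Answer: $- \frac{1}{1711} \approx -0.00058445$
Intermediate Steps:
$O{\left(Q \right)} = 1$ ($O{\left(Q \right)} = \frac{2 Q}{2 Q} = 2 Q \frac{1}{2 Q} = 1$)
$o = 5220$ ($o = 6 \left(1 - -869\right) = 6 \left(1 + 869\right) = 6 \cdot 870 = 5220$)
$\frac{1}{o - 6931} = \frac{1}{5220 - 6931} = \frac{1}{-1711} = - \frac{1}{1711}$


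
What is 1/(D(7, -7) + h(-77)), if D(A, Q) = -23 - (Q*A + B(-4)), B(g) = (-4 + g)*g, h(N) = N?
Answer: -1/83 ≈ -0.012048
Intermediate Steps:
B(g) = g*(-4 + g)
D(A, Q) = -55 - A*Q (D(A, Q) = -23 - (Q*A - 4*(-4 - 4)) = -23 - (A*Q - 4*(-8)) = -23 - (A*Q + 32) = -23 - (32 + A*Q) = -23 + (-32 - A*Q) = -55 - A*Q)
1/(D(7, -7) + h(-77)) = 1/((-55 - 1*7*(-7)) - 77) = 1/((-55 + 49) - 77) = 1/(-6 - 77) = 1/(-83) = -1/83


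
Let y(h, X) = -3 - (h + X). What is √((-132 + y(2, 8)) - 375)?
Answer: 2*I*√130 ≈ 22.803*I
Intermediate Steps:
y(h, X) = -3 - X - h (y(h, X) = -3 - (X + h) = -3 + (-X - h) = -3 - X - h)
√((-132 + y(2, 8)) - 375) = √((-132 + (-3 - 1*8 - 1*2)) - 375) = √((-132 + (-3 - 8 - 2)) - 375) = √((-132 - 13) - 375) = √(-145 - 375) = √(-520) = 2*I*√130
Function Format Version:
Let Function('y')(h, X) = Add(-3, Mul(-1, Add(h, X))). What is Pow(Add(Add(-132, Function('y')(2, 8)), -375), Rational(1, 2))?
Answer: Mul(2, I, Pow(130, Rational(1, 2))) ≈ Mul(22.803, I)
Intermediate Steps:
Function('y')(h, X) = Add(-3, Mul(-1, X), Mul(-1, h)) (Function('y')(h, X) = Add(-3, Mul(-1, Add(X, h))) = Add(-3, Add(Mul(-1, X), Mul(-1, h))) = Add(-3, Mul(-1, X), Mul(-1, h)))
Pow(Add(Add(-132, Function('y')(2, 8)), -375), Rational(1, 2)) = Pow(Add(Add(-132, Add(-3, Mul(-1, 8), Mul(-1, 2))), -375), Rational(1, 2)) = Pow(Add(Add(-132, Add(-3, -8, -2)), -375), Rational(1, 2)) = Pow(Add(Add(-132, -13), -375), Rational(1, 2)) = Pow(Add(-145, -375), Rational(1, 2)) = Pow(-520, Rational(1, 2)) = Mul(2, I, Pow(130, Rational(1, 2)))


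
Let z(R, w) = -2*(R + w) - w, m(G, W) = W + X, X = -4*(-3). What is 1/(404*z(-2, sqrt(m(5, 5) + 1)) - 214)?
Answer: -701/12237694 - 909*sqrt(2)/6118847 ≈ -0.00026737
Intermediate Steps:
X = 12
m(G, W) = 12 + W (m(G, W) = W + 12 = 12 + W)
z(R, w) = -3*w - 2*R (z(R, w) = (-2*R - 2*w) - w = -3*w - 2*R)
1/(404*z(-2, sqrt(m(5, 5) + 1)) - 214) = 1/(404*(-3*sqrt((12 + 5) + 1) - 2*(-2)) - 214) = 1/(404*(-3*sqrt(17 + 1) + 4) - 214) = 1/(404*(-9*sqrt(2) + 4) - 214) = 1/(404*(4 - 9*sqrt(2)) - 214) = 1/((1616 - 3636*sqrt(2)) - 214) = 1/(1402 - 3636*sqrt(2))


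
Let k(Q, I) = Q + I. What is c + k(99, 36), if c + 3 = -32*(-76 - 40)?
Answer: 3844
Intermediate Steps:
k(Q, I) = I + Q
c = 3709 (c = -3 - 32*(-76 - 40) = -3 - 32*(-116) = -3 + 3712 = 3709)
c + k(99, 36) = 3709 + (36 + 99) = 3709 + 135 = 3844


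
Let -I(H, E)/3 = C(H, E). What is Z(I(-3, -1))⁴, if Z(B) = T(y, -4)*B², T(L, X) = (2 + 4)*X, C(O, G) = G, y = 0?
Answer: 2176782336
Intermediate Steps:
I(H, E) = -3*E
T(L, X) = 6*X
Z(B) = -24*B² (Z(B) = (6*(-4))*B² = -24*B²)
Z(I(-3, -1))⁴ = (-24*(-3*(-1))²)⁴ = (-24*3²)⁴ = (-24*9)⁴ = (-216)⁴ = 2176782336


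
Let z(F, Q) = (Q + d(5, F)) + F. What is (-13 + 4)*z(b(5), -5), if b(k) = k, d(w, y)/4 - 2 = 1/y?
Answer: -396/5 ≈ -79.200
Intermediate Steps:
d(w, y) = 8 + 4/y
z(F, Q) = 8 + F + Q + 4/F (z(F, Q) = (Q + (8 + 4/F)) + F = (8 + Q + 4/F) + F = 8 + F + Q + 4/F)
(-13 + 4)*z(b(5), -5) = (-13 + 4)*(8 + 5 - 5 + 4/5) = -9*(8 + 5 - 5 + 4*(⅕)) = -9*(8 + 5 - 5 + ⅘) = -9*44/5 = -396/5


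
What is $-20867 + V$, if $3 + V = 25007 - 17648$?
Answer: $-13511$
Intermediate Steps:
$V = 7356$ ($V = -3 + \left(25007 - 17648\right) = -3 + 7359 = 7356$)
$-20867 + V = -20867 + 7356 = -13511$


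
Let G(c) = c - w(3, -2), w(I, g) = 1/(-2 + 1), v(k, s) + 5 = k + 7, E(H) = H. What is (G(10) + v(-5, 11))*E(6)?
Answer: 48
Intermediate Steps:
v(k, s) = 2 + k (v(k, s) = -5 + (k + 7) = -5 + (7 + k) = 2 + k)
w(I, g) = -1 (w(I, g) = 1/(-1) = -1)
G(c) = 1 + c (G(c) = c - 1*(-1) = c + 1 = 1 + c)
(G(10) + v(-5, 11))*E(6) = ((1 + 10) + (2 - 5))*6 = (11 - 3)*6 = 8*6 = 48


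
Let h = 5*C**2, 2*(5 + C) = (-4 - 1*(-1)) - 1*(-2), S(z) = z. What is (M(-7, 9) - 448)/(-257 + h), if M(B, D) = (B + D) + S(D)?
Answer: 1748/423 ≈ 4.1324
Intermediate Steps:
M(B, D) = B + 2*D (M(B, D) = (B + D) + D = B + 2*D)
C = -11/2 (C = -5 + ((-4 - 1*(-1)) - 1*(-2))/2 = -5 + ((-4 + 1) + 2)/2 = -5 + (-3 + 2)/2 = -5 + (1/2)*(-1) = -5 - 1/2 = -11/2 ≈ -5.5000)
h = 605/4 (h = 5*(-11/2)**2 = 5*(121/4) = 605/4 ≈ 151.25)
(M(-7, 9) - 448)/(-257 + h) = ((-7 + 2*9) - 448)/(-257 + 605/4) = ((-7 + 18) - 448)/(-423/4) = (11 - 448)*(-4/423) = -437*(-4/423) = 1748/423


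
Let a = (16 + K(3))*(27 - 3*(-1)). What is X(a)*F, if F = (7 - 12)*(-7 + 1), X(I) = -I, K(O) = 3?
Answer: -17100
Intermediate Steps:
a = 570 (a = (16 + 3)*(27 - 3*(-1)) = 19*(27 + 3) = 19*30 = 570)
F = 30 (F = -5*(-6) = 30)
X(a)*F = -1*570*30 = -570*30 = -17100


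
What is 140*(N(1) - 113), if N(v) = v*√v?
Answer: -15680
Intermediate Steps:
N(v) = v^(3/2)
140*(N(1) - 113) = 140*(1^(3/2) - 113) = 140*(1 - 113) = 140*(-112) = -15680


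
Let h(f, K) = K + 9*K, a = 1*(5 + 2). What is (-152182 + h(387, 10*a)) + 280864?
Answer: 129382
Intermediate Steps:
a = 7 (a = 1*7 = 7)
h(f, K) = 10*K
(-152182 + h(387, 10*a)) + 280864 = (-152182 + 10*(10*7)) + 280864 = (-152182 + 10*70) + 280864 = (-152182 + 700) + 280864 = -151482 + 280864 = 129382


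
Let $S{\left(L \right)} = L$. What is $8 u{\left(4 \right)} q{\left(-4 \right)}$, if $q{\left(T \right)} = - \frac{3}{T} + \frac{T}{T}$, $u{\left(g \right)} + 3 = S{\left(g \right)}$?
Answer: $14$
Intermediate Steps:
$u{\left(g \right)} = -3 + g$
$q{\left(T \right)} = 1 - \frac{3}{T}$ ($q{\left(T \right)} = - \frac{3}{T} + 1 = 1 - \frac{3}{T}$)
$8 u{\left(4 \right)} q{\left(-4 \right)} = 8 \left(-3 + 4\right) \frac{-3 - 4}{-4} = 8 \cdot 1 \left(\left(- \frac{1}{4}\right) \left(-7\right)\right) = 8 \cdot \frac{7}{4} = 14$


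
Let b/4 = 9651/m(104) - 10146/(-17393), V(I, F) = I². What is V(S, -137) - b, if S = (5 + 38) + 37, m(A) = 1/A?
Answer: -69718420072/17393 ≈ -4.0084e+6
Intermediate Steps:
S = 80 (S = 43 + 37 = 80)
b = 69829735272/17393 (b = 4*(9651/(1/104) - 10146/(-17393)) = 4*(9651/(1/104) - 10146*(-1/17393)) = 4*(9651*104 + 10146/17393) = 4*(1003704 + 10146/17393) = 4*(17457433818/17393) = 69829735272/17393 ≈ 4.0148e+6)
V(S, -137) - b = 80² - 1*69829735272/17393 = 6400 - 69829735272/17393 = -69718420072/17393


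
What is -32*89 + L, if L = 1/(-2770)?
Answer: -7888961/2770 ≈ -2848.0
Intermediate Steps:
L = -1/2770 ≈ -0.00036101
-32*89 + L = -32*89 - 1/2770 = -2848 - 1/2770 = -7888961/2770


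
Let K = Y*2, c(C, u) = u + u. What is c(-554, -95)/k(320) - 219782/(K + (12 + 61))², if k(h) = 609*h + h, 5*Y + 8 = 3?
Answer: -4290240419/98400320 ≈ -43.600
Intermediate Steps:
Y = -1 (Y = -8/5 + (⅕)*3 = -8/5 + ⅗ = -1)
c(C, u) = 2*u
k(h) = 610*h
K = -2 (K = -1*2 = -2)
c(-554, -95)/k(320) - 219782/(K + (12 + 61))² = (2*(-95))/((610*320)) - 219782/(-2 + (12 + 61))² = -190/195200 - 219782/(-2 + 73)² = -190*1/195200 - 219782/(71²) = -19/19520 - 219782/5041 = -4290240419/98400320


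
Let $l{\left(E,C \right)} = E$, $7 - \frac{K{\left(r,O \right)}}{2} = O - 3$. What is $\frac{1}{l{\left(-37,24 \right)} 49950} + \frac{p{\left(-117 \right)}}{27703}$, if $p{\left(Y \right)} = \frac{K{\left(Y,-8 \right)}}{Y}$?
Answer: $- \frac{7752739}{665590892850} \approx -1.1648 \cdot 10^{-5}$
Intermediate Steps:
$K{\left(r,O \right)} = 20 - 2 O$ ($K{\left(r,O \right)} = 14 - 2 \left(O - 3\right) = 14 - 2 \left(-3 + O\right) = 14 - \left(-6 + 2 O\right) = 20 - 2 O$)
$p{\left(Y \right)} = \frac{36}{Y}$ ($p{\left(Y \right)} = \frac{20 - -16}{Y} = \frac{20 + 16}{Y} = \frac{36}{Y}$)
$\frac{1}{l{\left(-37,24 \right)} 49950} + \frac{p{\left(-117 \right)}}{27703} = \frac{1}{\left(-37\right) 49950} + \frac{36 \frac{1}{-117}}{27703} = \left(- \frac{1}{37}\right) \frac{1}{49950} + 36 \left(- \frac{1}{117}\right) \frac{1}{27703} = - \frac{1}{1848150} - \frac{4}{360139} = - \frac{7752739}{665590892850}$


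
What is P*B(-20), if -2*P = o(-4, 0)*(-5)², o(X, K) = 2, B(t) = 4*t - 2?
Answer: 2050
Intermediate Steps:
B(t) = -2 + 4*t
P = -25 (P = -(-5)² = -25 ≈ -25.000)
P*B(-20) = -25*(-2 + 4*(-20)) = -25*(-2 - 80) = -25*(-82) = 2050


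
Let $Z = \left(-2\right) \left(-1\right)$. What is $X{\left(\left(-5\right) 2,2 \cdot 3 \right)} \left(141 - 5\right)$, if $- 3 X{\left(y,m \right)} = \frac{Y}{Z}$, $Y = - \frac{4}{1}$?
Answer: $\frac{272}{3} \approx 90.667$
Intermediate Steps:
$Z = 2$
$Y = -4$ ($Y = \left(-4\right) 1 = -4$)
$X{\left(y,m \right)} = \frac{2}{3}$ ($X{\left(y,m \right)} = - \frac{\left(-4\right) \frac{1}{2}}{3} = \left(- \frac{1}{3}\right) \left(-2\right) = \frac{2}{3}$)
$X{\left(\left(-5\right) 2,2 \cdot 3 \right)} \left(141 - 5\right) = \frac{2 \left(141 - 5\right)}{3} = \frac{2}{3} \cdot 136 = \frac{272}{3}$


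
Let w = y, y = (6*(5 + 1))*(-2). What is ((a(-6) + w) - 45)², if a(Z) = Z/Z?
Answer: 13456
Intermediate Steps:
a(Z) = 1
y = -72 (y = (6*6)*(-2) = 36*(-2) = -72)
w = -72
((a(-6) + w) - 45)² = ((1 - 72) - 45)² = (-71 - 45)² = (-116)² = 13456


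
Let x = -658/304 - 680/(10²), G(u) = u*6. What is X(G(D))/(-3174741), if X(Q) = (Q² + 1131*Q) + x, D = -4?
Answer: 2244277/268089240 ≈ 0.0083714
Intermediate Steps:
G(u) = 6*u
x = -6813/760 (x = -658*1/304 - 680/100 = -329/152 - 680*1/100 = -329/152 - 34/5 = -6813/760 ≈ -8.9645)
X(Q) = -6813/760 + Q² + 1131*Q (X(Q) = (Q² + 1131*Q) - 6813/760 = -6813/760 + Q² + 1131*Q)
X(G(D))/(-3174741) = (-6813/760 + (6*(-4))² + 1131*(6*(-4)))/(-3174741) = (-6813/760 + (-24)² + 1131*(-24))*(-1/3174741) = (-6813/760 + 576 - 27144)*(-1/3174741) = -20198493/760*(-1/3174741) = 2244277/268089240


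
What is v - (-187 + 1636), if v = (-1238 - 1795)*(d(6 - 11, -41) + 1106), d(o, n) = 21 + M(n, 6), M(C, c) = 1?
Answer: -3422673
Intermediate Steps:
d(o, n) = 22 (d(o, n) = 21 + 1 = 22)
v = -3421224 (v = (-1238 - 1795)*(22 + 1106) = -3033*1128 = -3421224)
v - (-187 + 1636) = -3421224 - (-187 + 1636) = -3421224 - 1*1449 = -3421224 - 1449 = -3422673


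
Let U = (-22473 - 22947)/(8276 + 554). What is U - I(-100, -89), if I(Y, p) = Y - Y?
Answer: -4542/883 ≈ -5.1438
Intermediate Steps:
I(Y, p) = 0
U = -4542/883 (U = -45420/8830 = -45420*1/8830 = -4542/883 ≈ -5.1438)
U - I(-100, -89) = -4542/883 - 1*0 = -4542/883 + 0 = -4542/883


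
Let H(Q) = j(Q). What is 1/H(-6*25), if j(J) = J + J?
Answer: -1/300 ≈ -0.0033333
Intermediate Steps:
j(J) = 2*J
H(Q) = 2*Q
1/H(-6*25) = 1/(2*(-6*25)) = 1/(2*(-150)) = 1/(-300) = -1/300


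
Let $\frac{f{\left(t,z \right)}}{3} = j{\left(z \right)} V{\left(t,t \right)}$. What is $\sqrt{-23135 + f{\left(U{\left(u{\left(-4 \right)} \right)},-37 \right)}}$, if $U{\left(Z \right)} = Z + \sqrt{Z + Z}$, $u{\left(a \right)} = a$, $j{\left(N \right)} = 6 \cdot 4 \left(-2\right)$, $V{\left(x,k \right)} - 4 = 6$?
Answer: $5 i \sqrt{983} \approx 156.76 i$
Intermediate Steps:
$V{\left(x,k \right)} = 10$ ($V{\left(x,k \right)} = 4 + 6 = 10$)
$j{\left(N \right)} = -48$ ($j{\left(N \right)} = 24 \left(-2\right) = -48$)
$U{\left(Z \right)} = Z + \sqrt{2} \sqrt{Z}$ ($U{\left(Z \right)} = Z + \sqrt{2 Z} = Z + \sqrt{2} \sqrt{Z}$)
$f{\left(t,z \right)} = -1440$ ($f{\left(t,z \right)} = 3 \left(\left(-48\right) 10\right) = 3 \left(-480\right) = -1440$)
$\sqrt{-23135 + f{\left(U{\left(u{\left(-4 \right)} \right)},-37 \right)}} = \sqrt{-23135 - 1440} = \sqrt{-24575} = 5 i \sqrt{983}$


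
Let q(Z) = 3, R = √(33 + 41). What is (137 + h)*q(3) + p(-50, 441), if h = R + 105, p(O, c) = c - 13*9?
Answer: 1050 + 3*√74 ≈ 1075.8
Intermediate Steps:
R = √74 ≈ 8.6023
p(O, c) = -117 + c (p(O, c) = c - 117 = -117 + c)
h = 105 + √74 (h = √74 + 105 = 105 + √74 ≈ 113.60)
(137 + h)*q(3) + p(-50, 441) = (137 + (105 + √74))*3 + (-117 + 441) = (242 + √74)*3 + 324 = (726 + 3*√74) + 324 = 1050 + 3*√74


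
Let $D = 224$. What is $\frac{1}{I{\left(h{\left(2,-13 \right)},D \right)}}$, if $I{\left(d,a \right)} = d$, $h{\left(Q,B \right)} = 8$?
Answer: $\frac{1}{8} \approx 0.125$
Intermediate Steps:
$\frac{1}{I{\left(h{\left(2,-13 \right)},D \right)}} = \frac{1}{8}$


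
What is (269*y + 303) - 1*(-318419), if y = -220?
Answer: 259542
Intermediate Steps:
(269*y + 303) - 1*(-318419) = (269*(-220) + 303) - 1*(-318419) = (-59180 + 303) + 318419 = -58877 + 318419 = 259542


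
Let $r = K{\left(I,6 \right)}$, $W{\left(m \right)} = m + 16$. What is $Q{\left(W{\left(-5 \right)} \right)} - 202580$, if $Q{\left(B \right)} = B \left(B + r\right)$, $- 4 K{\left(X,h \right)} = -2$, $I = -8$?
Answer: $- \frac{404907}{2} \approx -2.0245 \cdot 10^{5}$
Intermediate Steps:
$W{\left(m \right)} = 16 + m$
$K{\left(X,h \right)} = \frac{1}{2}$ ($K{\left(X,h \right)} = \left(- \frac{1}{4}\right) \left(-2\right) = \frac{1}{2}$)
$r = \frac{1}{2} \approx 0.5$
$Q{\left(B \right)} = B \left(\frac{1}{2} + B\right)$ ($Q{\left(B \right)} = B \left(B + \frac{1}{2}\right) = B \left(\frac{1}{2} + B\right)$)
$Q{\left(W{\left(-5 \right)} \right)} - 202580 = \left(16 - 5\right) \left(\frac{1}{2} + \left(16 - 5\right)\right) - 202580 = 11 \left(\frac{1}{2} + 11\right) - 202580 = 11 \cdot \frac{23}{2} - 202580 = \frac{253}{2} - 202580 = - \frac{404907}{2}$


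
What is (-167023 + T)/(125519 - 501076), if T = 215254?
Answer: -48231/375557 ≈ -0.12843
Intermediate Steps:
(-167023 + T)/(125519 - 501076) = (-167023 + 215254)/(125519 - 501076) = 48231/(-375557) = 48231*(-1/375557) = -48231/375557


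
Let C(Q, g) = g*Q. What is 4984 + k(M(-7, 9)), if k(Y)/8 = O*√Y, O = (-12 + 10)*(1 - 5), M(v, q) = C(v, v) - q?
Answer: 4984 + 128*√10 ≈ 5388.8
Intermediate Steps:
C(Q, g) = Q*g
M(v, q) = v² - q (M(v, q) = v*v - q = v² - q)
O = 8 (O = -2*(-4) = 8)
k(Y) = 64*√Y (k(Y) = 8*(8*√Y) = 64*√Y)
4984 + k(M(-7, 9)) = 4984 + 64*√((-7)² - 1*9) = 4984 + 64*√(49 - 9) = 4984 + 64*√40 = 4984 + 64*(2*√10) = 4984 + 128*√10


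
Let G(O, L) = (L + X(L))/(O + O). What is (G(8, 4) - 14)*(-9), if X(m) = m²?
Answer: 459/4 ≈ 114.75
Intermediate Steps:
G(O, L) = (L + L²)/(2*O) (G(O, L) = (L + L²)/(O + O) = (L + L²)/((2*O)) = (L + L²)*(1/(2*O)) = (L + L²)/(2*O))
(G(8, 4) - 14)*(-9) = ((½)*4*(1 + 4)/8 - 14)*(-9) = ((½)*4*(⅛)*5 - 14)*(-9) = (5/4 - 14)*(-9) = -51/4*(-9) = 459/4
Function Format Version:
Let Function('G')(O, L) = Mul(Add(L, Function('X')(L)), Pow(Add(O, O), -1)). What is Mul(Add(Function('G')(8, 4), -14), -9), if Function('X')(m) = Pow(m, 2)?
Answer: Rational(459, 4) ≈ 114.75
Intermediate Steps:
Function('G')(O, L) = Mul(Rational(1, 2), Pow(O, -1), Add(L, Pow(L, 2))) (Function('G')(O, L) = Mul(Add(L, Pow(L, 2)), Pow(Add(O, O), -1)) = Mul(Add(L, Pow(L, 2)), Pow(Mul(2, O), -1)) = Mul(Add(L, Pow(L, 2)), Mul(Rational(1, 2), Pow(O, -1))) = Mul(Rational(1, 2), Pow(O, -1), Add(L, Pow(L, 2))))
Mul(Add(Function('G')(8, 4), -14), -9) = Mul(Add(Mul(Rational(1, 2), 4, Pow(8, -1), Add(1, 4)), -14), -9) = Mul(Add(Mul(Rational(1, 2), 4, Rational(1, 8), 5), -14), -9) = Mul(Add(Rational(5, 4), -14), -9) = Mul(Rational(-51, 4), -9) = Rational(459, 4)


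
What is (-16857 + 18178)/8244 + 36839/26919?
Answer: 37695635/24657804 ≈ 1.5288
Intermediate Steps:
(-16857 + 18178)/8244 + 36839/26919 = 1321*(1/8244) + 36839*(1/26919) = 1321/8244 + 36839/26919 = 37695635/24657804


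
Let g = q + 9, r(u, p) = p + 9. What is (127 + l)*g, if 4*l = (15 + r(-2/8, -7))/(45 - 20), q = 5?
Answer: 89019/50 ≈ 1780.4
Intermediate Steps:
r(u, p) = 9 + p
g = 14 (g = 5 + 9 = 14)
l = 17/100 (l = ((15 + (9 - 7))/(45 - 20))/4 = ((15 + 2)/25)/4 = (17*(1/25))/4 = (1/4)*(17/25) = 17/100 ≈ 0.17000)
(127 + l)*g = (127 + 17/100)*14 = (12717/100)*14 = 89019/50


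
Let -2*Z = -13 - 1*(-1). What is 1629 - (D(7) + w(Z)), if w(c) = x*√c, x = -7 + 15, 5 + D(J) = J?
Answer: 1627 - 8*√6 ≈ 1607.4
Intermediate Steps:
D(J) = -5 + J
Z = 6 (Z = -(-13 - 1*(-1))/2 = -(-13 + 1)/2 = -½*(-12) = 6)
x = 8
w(c) = 8*√c
1629 - (D(7) + w(Z)) = 1629 - ((-5 + 7) + 8*√6) = 1629 - (2 + 8*√6) = 1629 + (-2 - 8*√6) = 1627 - 8*√6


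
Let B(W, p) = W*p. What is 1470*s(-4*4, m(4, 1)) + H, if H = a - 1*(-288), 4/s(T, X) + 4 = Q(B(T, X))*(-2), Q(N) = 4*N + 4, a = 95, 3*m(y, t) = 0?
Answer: -107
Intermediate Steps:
m(y, t) = 0 (m(y, t) = (⅓)*0 = 0)
Q(N) = 4 + 4*N
s(T, X) = 4/(-12 - 8*T*X) (s(T, X) = 4/(-4 + (4 + 4*(T*X))*(-2)) = 4/(-4 + (4 + 4*T*X)*(-2)) = 4/(-4 + (-8 - 8*T*X)) = 4/(-12 - 8*T*X))
H = 383 (H = 95 - 1*(-288) = 95 + 288 = 383)
1470*s(-4*4, m(4, 1)) + H = 1470*(-1/(3 + 2*(-4*4)*0)) + 383 = 1470*(-1/(3 + 2*(-16)*0)) + 383 = 1470*(-1/(3 + 0)) + 383 = 1470*(-1/3) + 383 = 1470*(-1*⅓) + 383 = 1470*(-⅓) + 383 = -490 + 383 = -107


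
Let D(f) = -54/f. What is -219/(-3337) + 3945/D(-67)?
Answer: 294010327/60066 ≈ 4894.8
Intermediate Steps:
-219/(-3337) + 3945/D(-67) = -219/(-3337) + 3945/((-54/(-67))) = -219*(-1/3337) + 3945/((-54*(-1/67))) = 219/3337 + 3945/(54/67) = 219/3337 + 3945*(67/54) = 219/3337 + 88105/18 = 294010327/60066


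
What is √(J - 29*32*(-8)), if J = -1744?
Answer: 4*√355 ≈ 75.366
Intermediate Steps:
√(J - 29*32*(-8)) = √(-1744 - 29*32*(-8)) = √(-1744 - 928*(-8)) = √(-1744 + 7424) = √5680 = 4*√355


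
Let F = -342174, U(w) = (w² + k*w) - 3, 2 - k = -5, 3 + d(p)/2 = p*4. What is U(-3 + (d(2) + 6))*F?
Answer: -87938718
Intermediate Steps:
d(p) = -6 + 8*p (d(p) = -6 + 2*(p*4) = -6 + 2*(4*p) = -6 + 8*p)
k = 7 (k = 2 - 1*(-5) = 2 + 5 = 7)
U(w) = -3 + w² + 7*w (U(w) = (w² + 7*w) - 3 = -3 + w² + 7*w)
U(-3 + (d(2) + 6))*F = (-3 + (-3 + ((-6 + 8*2) + 6))² + 7*(-3 + ((-6 + 8*2) + 6)))*(-342174) = (-3 + (-3 + ((-6 + 16) + 6))² + 7*(-3 + ((-6 + 16) + 6)))*(-342174) = (-3 + (-3 + (10 + 6))² + 7*(-3 + (10 + 6)))*(-342174) = (-3 + (-3 + 16)² + 7*(-3 + 16))*(-342174) = (-3 + 13² + 7*13)*(-342174) = (-3 + 169 + 91)*(-342174) = 257*(-342174) = -87938718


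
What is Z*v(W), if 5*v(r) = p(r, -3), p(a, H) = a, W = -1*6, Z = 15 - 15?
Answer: 0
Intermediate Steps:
Z = 0
W = -6
v(r) = r/5
Z*v(W) = 0*((1/5)*(-6)) = 0*(-6/5) = 0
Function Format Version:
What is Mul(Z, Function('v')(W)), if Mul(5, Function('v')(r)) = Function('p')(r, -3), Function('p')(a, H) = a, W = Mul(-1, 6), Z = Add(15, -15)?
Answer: 0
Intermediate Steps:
Z = 0
W = -6
Function('v')(r) = Mul(Rational(1, 5), r)
Mul(Z, Function('v')(W)) = Mul(0, Mul(Rational(1, 5), -6)) = Mul(0, Rational(-6, 5)) = 0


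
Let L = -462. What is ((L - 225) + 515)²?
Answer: 29584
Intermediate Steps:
((L - 225) + 515)² = ((-462 - 225) + 515)² = (-687 + 515)² = (-172)² = 29584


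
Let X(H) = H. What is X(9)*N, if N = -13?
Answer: -117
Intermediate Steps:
X(9)*N = 9*(-13) = -117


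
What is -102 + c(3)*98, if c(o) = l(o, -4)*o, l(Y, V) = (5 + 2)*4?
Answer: 8130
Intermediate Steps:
l(Y, V) = 28 (l(Y, V) = 7*4 = 28)
c(o) = 28*o
-102 + c(3)*98 = -102 + (28*3)*98 = -102 + 84*98 = -102 + 8232 = 8130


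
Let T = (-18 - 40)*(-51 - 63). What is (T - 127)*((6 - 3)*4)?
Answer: 77820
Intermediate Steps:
T = 6612 (T = -58*(-114) = 6612)
(T - 127)*((6 - 3)*4) = (6612 - 127)*((6 - 3)*4) = 6485*(3*4) = 6485*12 = 77820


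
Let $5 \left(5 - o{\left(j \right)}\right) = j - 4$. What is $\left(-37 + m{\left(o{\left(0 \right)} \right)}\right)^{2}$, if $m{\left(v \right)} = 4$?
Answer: $1089$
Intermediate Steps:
$o{\left(j \right)} = \frac{29}{5} - \frac{j}{5}$ ($o{\left(j \right)} = 5 - \frac{j - 4}{5} = 5 - \frac{-4 + j}{5} = 5 - \left(- \frac{4}{5} + \frac{j}{5}\right) = \frac{29}{5} - \frac{j}{5}$)
$\left(-37 + m{\left(o{\left(0 \right)} \right)}\right)^{2} = \left(-37 + 4\right)^{2} = \left(-33\right)^{2} = 1089$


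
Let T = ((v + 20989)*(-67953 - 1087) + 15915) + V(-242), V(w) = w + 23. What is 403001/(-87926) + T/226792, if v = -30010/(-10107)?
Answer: -161105452496224999/25192851456618 ≈ -6394.9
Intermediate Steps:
v = 30010/10107 (v = -30010*(-1/10107) = 30010/10107 ≈ 2.9692)
V(w) = 23 + w
T = -14647770470848/10107 (T = ((30010/10107 + 20989)*(-67953 - 1087) + 15915) + (23 - 242) = ((212165833/10107)*(-69040) + 15915) - 219 = (-14647929110320/10107 + 15915) - 219 = -14647768257415/10107 - 219 = -14647770470848/10107 ≈ -1.4493e+9)
403001/(-87926) + T/226792 = 403001/(-87926) - 14647770470848/10107/226792 = 403001*(-1/87926) - 14647770470848/10107*1/226792 = -403001/87926 - 1830971308856/286523343 = -161105452496224999/25192851456618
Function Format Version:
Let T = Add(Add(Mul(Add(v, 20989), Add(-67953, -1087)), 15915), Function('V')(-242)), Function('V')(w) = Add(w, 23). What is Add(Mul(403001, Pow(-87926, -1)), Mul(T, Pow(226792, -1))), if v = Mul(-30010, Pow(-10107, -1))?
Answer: Rational(-161105452496224999, 25192851456618) ≈ -6394.9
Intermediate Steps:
v = Rational(30010, 10107) (v = Mul(-30010, Rational(-1, 10107)) = Rational(30010, 10107) ≈ 2.9692)
Function('V')(w) = Add(23, w)
T = Rational(-14647770470848, 10107) (T = Add(Add(Mul(Add(Rational(30010, 10107), 20989), Add(-67953, -1087)), 15915), Add(23, -242)) = Add(Add(Mul(Rational(212165833, 10107), -69040), 15915), -219) = Add(Add(Rational(-14647929110320, 10107), 15915), -219) = Add(Rational(-14647768257415, 10107), -219) = Rational(-14647770470848, 10107) ≈ -1.4493e+9)
Add(Mul(403001, Pow(-87926, -1)), Mul(T, Pow(226792, -1))) = Add(Mul(403001, Pow(-87926, -1)), Mul(Rational(-14647770470848, 10107), Pow(226792, -1))) = Add(Mul(403001, Rational(-1, 87926)), Mul(Rational(-14647770470848, 10107), Rational(1, 226792))) = Add(Rational(-403001, 87926), Rational(-1830971308856, 286523343)) = Rational(-161105452496224999, 25192851456618)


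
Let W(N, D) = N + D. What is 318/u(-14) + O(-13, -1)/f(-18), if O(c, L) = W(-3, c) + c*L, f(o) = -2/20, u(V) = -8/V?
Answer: 1173/2 ≈ 586.50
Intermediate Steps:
f(o) = -⅒ (f(o) = -2*1/20 = -⅒)
W(N, D) = D + N
O(c, L) = -3 + c + L*c (O(c, L) = (c - 3) + c*L = (-3 + c) + L*c = -3 + c + L*c)
318/u(-14) + O(-13, -1)/f(-18) = 318/((-8/(-14))) + (-3 - 13 - 1*(-13))/(-⅒) = 318/((-8*(-1/14))) + (-3 - 13 + 13)*(-10) = 318/(4/7) - 3*(-10) = 318*(7/4) + 30 = 1113/2 + 30 = 1173/2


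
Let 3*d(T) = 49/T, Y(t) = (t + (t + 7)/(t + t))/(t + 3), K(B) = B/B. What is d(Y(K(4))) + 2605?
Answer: 39271/15 ≈ 2618.1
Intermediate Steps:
K(B) = 1
Y(t) = (t + (7 + t)/(2*t))/(3 + t) (Y(t) = (t + (7 + t)/((2*t)))/(3 + t) = (t + (7 + t)*(1/(2*t)))/(3 + t) = (t + (7 + t)/(2*t))/(3 + t))
d(T) = 49/(3*T) (d(T) = (49/T)/3 = 49/(3*T))
d(Y(K(4))) + 2605 = 49/(3*(((1/2)*(7 + 1 + 2*1**2)/(1*(3 + 1))))) + 2605 = 49/(3*(((1/2)*1*(7 + 1 + 2*1)/4))) + 2605 = 49/(3*(((1/2)*1*(1/4)*(7 + 1 + 2)))) + 2605 = 49/(3*(((1/2)*1*(1/4)*10))) + 2605 = 49/(3*(5/4)) + 2605 = (49/3)*(4/5) + 2605 = 196/15 + 2605 = 39271/15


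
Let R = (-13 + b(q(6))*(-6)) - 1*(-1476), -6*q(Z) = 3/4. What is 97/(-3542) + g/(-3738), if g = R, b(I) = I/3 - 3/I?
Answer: -479559/1260952 ≈ -0.38031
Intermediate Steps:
q(Z) = -1/8 (q(Z) = -1/(2*4) = -1/6*3/4 = -1/8)
b(I) = -3/I + I/3 (b(I) = I*(1/3) - 3/I = I/3 - 3/I = -3/I + I/3)
R = 5277/4 (R = (-13 + (-3/(-1/8) + (1/3)*(-1/8))*(-6)) - 1*(-1476) = (-13 + (-3*(-8) - 1/24)*(-6)) + 1476 = (-13 + (24 - 1/24)*(-6)) + 1476 = (-13 + (575/24)*(-6)) + 1476 = (-13 - 575/4) + 1476 = -627/4 + 1476 = 5277/4 ≈ 1319.3)
g = 5277/4 ≈ 1319.3
97/(-3542) + g/(-3738) = 97/(-3542) + (5277/4)/(-3738) = 97*(-1/3542) + (5277/4)*(-1/3738) = -97/3542 - 1759/4984 = -479559/1260952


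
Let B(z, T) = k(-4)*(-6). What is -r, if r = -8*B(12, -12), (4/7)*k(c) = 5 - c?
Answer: -756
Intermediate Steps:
k(c) = 35/4 - 7*c/4 (k(c) = 7*(5 - c)/4 = 35/4 - 7*c/4)
B(z, T) = -189/2 (B(z, T) = (35/4 - 7/4*(-4))*(-6) = (35/4 + 7)*(-6) = (63/4)*(-6) = -189/2)
r = 756 (r = -8*(-189/2) = 756)
-r = -1*756 = -756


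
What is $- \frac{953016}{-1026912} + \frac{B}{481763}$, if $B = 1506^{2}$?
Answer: $\frac{116175051335}{20613675244} \approx 5.6358$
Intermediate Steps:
$B = 2268036$
$- \frac{953016}{-1026912} + \frac{B}{481763} = - \frac{953016}{-1026912} + \frac{2268036}{481763} = \left(-953016\right) \left(- \frac{1}{1026912}\right) + 2268036 \cdot \frac{1}{481763} = \frac{39709}{42788} + \frac{2268036}{481763} = \frac{116175051335}{20613675244}$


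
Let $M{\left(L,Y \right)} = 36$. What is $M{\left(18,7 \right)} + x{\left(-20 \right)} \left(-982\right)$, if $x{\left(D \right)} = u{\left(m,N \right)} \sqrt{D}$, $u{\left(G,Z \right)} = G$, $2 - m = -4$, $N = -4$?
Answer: $36 - 11784 i \sqrt{5} \approx 36.0 - 26350.0 i$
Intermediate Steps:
$m = 6$ ($m = 2 - -4 = 2 + 4 = 6$)
$x{\left(D \right)} = 6 \sqrt{D}$
$M{\left(18,7 \right)} + x{\left(-20 \right)} \left(-982\right) = 36 + 6 \sqrt{-20} \left(-982\right) = 36 + 6 \cdot 2 i \sqrt{5} \left(-982\right) = 36 + 12 i \sqrt{5} \left(-982\right) = 36 - 11784 i \sqrt{5}$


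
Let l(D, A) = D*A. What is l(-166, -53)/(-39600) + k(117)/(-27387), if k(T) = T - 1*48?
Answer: -13537957/60251400 ≈ -0.22469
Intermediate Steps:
k(T) = -48 + T (k(T) = T - 48 = -48 + T)
l(D, A) = A*D
l(-166, -53)/(-39600) + k(117)/(-27387) = -53*(-166)/(-39600) + (-48 + 117)/(-27387) = 8798*(-1/39600) + 69*(-1/27387) = -4399/19800 - 23/9129 = -13537957/60251400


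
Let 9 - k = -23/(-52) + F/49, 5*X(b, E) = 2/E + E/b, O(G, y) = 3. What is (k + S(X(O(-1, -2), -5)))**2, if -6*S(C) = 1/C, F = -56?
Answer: 12998508121/127328656 ≈ 102.09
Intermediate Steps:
X(b, E) = 2/(5*E) + E/(5*b) (X(b, E) = (2/E + E/b)/5 = 2/(5*E) + E/(5*b))
k = 3531/364 (k = 9 - (-23/(-52) - 56/49) = 9 - (-23*(-1/52) - 56*1/49) = 9 - (23/52 - 8/7) = 9 - 1*(-255/364) = 9 + 255/364 = 3531/364 ≈ 9.7005)
S(C) = -1/(6*C)
(k + S(X(O(-1, -2), -5)))**2 = (3531/364 - 1/(6*((2/5)/(-5) + (1/5)*(-5)/3)))**2 = (3531/364 - 1/(6*((2/5)*(-1/5) + (1/5)*(-5)*(1/3))))**2 = (3531/364 - 1/(6*(-2/25 - 1/3)))**2 = (3531/364 - 1/(6*(-31/75)))**2 = (3531/364 - 1/6*(-75/31))**2 = (3531/364 + 25/62)**2 = (114011/11284)**2 = 12998508121/127328656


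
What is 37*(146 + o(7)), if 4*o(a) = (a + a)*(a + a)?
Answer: 7215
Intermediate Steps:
o(a) = a**2 (o(a) = ((a + a)*(a + a))/4 = ((2*a)*(2*a))/4 = (4*a**2)/4 = a**2)
37*(146 + o(7)) = 37*(146 + 7**2) = 37*(146 + 49) = 37*195 = 7215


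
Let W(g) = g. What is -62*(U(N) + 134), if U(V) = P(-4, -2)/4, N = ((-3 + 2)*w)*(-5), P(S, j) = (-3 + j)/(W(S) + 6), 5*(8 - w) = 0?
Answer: -33077/4 ≈ -8269.3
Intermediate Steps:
w = 8 (w = 8 - ⅕*0 = 8 + 0 = 8)
P(S, j) = (-3 + j)/(6 + S) (P(S, j) = (-3 + j)/(S + 6) = (-3 + j)/(6 + S))
N = 40 (N = ((-3 + 2)*8)*(-5) = -1*8*(-5) = -8*(-5) = 40)
U(V) = -5/8 (U(V) = ((-3 - 2)/(6 - 4))/4 = (-5/2)*(¼) = ((½)*(-5))*(¼) = -5/2*¼ = -5/8)
-62*(U(N) + 134) = -62*(-5/8 + 134) = -62*1067/8 = -33077/4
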